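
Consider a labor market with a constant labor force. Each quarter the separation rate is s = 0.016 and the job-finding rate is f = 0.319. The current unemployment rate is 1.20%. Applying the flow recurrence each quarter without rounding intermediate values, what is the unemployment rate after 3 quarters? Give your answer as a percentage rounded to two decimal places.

With a fixed labor force, u_{t+1} = u_t + s·(1−u_t) − f·u_t = u_t·(1−s−f) + s.
Here 1−s−f = 0.665 and s = 0.016.
u_1 = 0.012000 × 0.665 + 0.016 = 0.023980.
u_2 = 0.023980 × 0.665 + 0.016 = 0.031947.
u_3 = 0.031947 × 0.665 + 0.016 = 0.037245.

Unemployment rate after three quarters ≈ 3.72%.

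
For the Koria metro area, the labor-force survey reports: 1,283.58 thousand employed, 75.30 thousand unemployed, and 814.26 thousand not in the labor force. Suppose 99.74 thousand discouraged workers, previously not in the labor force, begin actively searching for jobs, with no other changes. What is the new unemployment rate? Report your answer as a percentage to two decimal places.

Initially, labor force = 1,283.58 + 75.30 = 1,358.88 thousand, so u = 75.30/1,358.88 = 5.54%.
After the change, unemployed and labor force both rise by 99.74 → E = 1,283.58, U = 175.04, labor force = 1,458.62 thousand.
New unemployment rate = 175.04 / 1,458.62 = 12.00%.

New unemployment rate ≈ 12.00%.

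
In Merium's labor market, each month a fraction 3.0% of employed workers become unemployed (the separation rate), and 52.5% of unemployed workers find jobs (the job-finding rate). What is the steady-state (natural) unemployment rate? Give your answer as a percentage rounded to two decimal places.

Steady-state unemployment rate ≈ 5.41%.

At steady state the flows balance: s·E = f·U, so U/(E+U) = s/(s+f).
u* = 3.0 / (3.0 + 52.5) = 3.0 / 55.50 = 5.41%.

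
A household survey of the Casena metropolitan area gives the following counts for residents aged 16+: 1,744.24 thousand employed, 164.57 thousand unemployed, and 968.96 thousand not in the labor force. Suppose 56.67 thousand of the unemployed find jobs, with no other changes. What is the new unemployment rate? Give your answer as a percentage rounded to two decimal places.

Initially, labor force = 1,744.24 + 164.57 = 1,908.81 thousand, so u = 164.57/1,908.81 = 8.62%.
After the change, unemployed falls and employed rises by 56.67; labor force unchanged → E = 1,800.91, U = 107.90, labor force = 1,908.81 thousand.
New unemployment rate = 107.90 / 1,908.81 = 5.65%.

New unemployment rate ≈ 5.65%.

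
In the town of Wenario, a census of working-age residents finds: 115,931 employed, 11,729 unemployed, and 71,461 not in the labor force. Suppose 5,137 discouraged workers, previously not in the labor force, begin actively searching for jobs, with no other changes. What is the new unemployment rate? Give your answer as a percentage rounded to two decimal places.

Initially, labor force = 115,931 + 11,729 = 127,660, so u = 11,729/127,660 = 9.19%.
After the change, unemployed and labor force both rise by 5,137 → E = 115,931, U = 16,866, labor force = 132,797.
New unemployment rate = 16,866 / 132,797 = 12.70%.

New unemployment rate ≈ 12.70%.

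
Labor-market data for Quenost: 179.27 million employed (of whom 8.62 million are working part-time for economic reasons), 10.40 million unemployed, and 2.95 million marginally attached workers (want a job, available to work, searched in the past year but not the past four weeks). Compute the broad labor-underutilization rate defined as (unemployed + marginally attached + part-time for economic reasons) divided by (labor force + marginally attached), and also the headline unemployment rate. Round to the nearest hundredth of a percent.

Labor force = 179.27 + 10.40 = 189.67 million.
Numerator = 10.40 + 2.95 + 8.62 = 21.97 million.
Denominator = 189.67 + 2.95 = 192.62 million.
Broad rate = 21.97 / 192.62 = 11.41%.
Headline unemployment rate = 10.40 / 189.67 = 5.48%.

Broad underutilization rate ≈ 11.41%; headline unemployment rate ≈ 5.48%.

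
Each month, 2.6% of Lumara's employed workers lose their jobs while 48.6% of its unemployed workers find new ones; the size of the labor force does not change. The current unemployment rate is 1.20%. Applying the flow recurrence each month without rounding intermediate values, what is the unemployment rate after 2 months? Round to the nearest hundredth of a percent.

With a fixed labor force, u_{t+1} = u_t + s·(1−u_t) − f·u_t = u_t·(1−s−f) + s.
Here 1−s−f = 0.488 and s = 0.026.
u_1 = 0.012000 × 0.488 + 0.026 = 0.031856.
u_2 = 0.031856 × 0.488 + 0.026 = 0.041546.

Unemployment rate after two months ≈ 4.15%.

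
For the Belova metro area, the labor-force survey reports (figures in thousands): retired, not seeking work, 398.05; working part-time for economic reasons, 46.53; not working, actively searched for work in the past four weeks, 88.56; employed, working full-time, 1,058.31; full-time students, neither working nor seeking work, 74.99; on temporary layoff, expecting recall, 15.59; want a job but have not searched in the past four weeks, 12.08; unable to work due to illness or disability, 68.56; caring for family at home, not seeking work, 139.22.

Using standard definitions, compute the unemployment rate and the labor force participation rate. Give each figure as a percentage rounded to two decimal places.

Employed = 46.53 + 1,058.31 = 1,104.84 thousand (anyone who worked, including part-time for economic reasons, counts as employed).
Unemployed = 88.56 + 15.59 = 104.15 thousand (jobless and actively searching, or on temporary layoff).
Labor force = 1,104.84 + 104.15 = 1,208.99 thousand.
Not in labor force = 398.05 + 74.99 + 12.08 + 68.56 + 139.22 = 692.90 thousand (those not working and not actively searching are outside the labor force — including those who want a job but have given up searching).
Civilian working-age population = 1,208.99 + 692.90 = 1,901.89 thousand.
Unemployment rate = 104.15 / 1,208.99 = 8.61%.
Labor force participation rate = 1,208.99 / 1,901.89 = 63.57%.

Unemployment rate ≈ 8.61%; labor force participation rate ≈ 63.57%.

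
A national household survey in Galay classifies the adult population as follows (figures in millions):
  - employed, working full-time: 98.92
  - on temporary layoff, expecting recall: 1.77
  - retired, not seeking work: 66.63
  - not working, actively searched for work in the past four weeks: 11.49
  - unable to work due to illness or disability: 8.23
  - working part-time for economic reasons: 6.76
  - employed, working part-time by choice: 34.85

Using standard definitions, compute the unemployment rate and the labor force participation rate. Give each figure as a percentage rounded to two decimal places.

Employed = 98.92 + 6.76 + 34.85 = 140.53 million (anyone who worked, including part-time for economic reasons, counts as employed).
Unemployed = 1.77 + 11.49 = 13.26 million (jobless and actively searching, or on temporary layoff).
Labor force = 140.53 + 13.26 = 153.79 million.
Not in labor force = 66.63 + 8.23 = 74.86 million (those not working and not actively searching are outside the labor force).
Civilian working-age population = 153.79 + 74.86 = 228.65 million.
Unemployment rate = 13.26 / 153.79 = 8.62%.
Labor force participation rate = 153.79 / 228.65 = 67.26%.

Unemployment rate ≈ 8.62%; labor force participation rate ≈ 67.26%.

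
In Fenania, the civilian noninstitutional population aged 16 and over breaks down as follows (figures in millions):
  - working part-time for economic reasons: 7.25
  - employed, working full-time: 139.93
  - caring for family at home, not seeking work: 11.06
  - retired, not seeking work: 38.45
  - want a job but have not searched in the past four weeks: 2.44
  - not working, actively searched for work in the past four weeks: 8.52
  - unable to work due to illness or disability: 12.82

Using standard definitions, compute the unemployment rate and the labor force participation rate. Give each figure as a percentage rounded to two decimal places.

Employed = 7.25 + 139.93 = 147.18 million (anyone who worked, including part-time for economic reasons, counts as employed).
Unemployed = 8.52 million.
Labor force = 147.18 + 8.52 = 155.70 million.
Not in labor force = 11.06 + 38.45 + 2.44 + 12.82 = 64.77 million (those not working and not actively searching are outside the labor force — including those who want a job but have given up searching).
Civilian working-age population = 155.70 + 64.77 = 220.47 million.
Unemployment rate = 8.52 / 155.70 = 5.47%.
Labor force participation rate = 155.70 / 220.47 = 70.62%.

Unemployment rate ≈ 5.47%; labor force participation rate ≈ 70.62%.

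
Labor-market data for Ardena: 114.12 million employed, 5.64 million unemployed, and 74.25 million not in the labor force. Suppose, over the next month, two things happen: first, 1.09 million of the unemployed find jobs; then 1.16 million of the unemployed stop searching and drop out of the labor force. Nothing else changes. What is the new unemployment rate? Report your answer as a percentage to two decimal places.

Initially, labor force = 114.12 + 5.64 = 119.76 million, so u = 5.64/119.76 = 4.71%.
After the first change, unemployed falls and employed rises by 1.09; labor force unchanged → E = 115.21, U = 4.55, labor force = 119.76 million.
After the second change, unemployed and labor force both fall by 1.16 → E = 115.21, U = 3.39, labor force = 118.60 million.
New unemployment rate = 3.39 / 118.60 = 2.86%.

New unemployment rate ≈ 2.86%.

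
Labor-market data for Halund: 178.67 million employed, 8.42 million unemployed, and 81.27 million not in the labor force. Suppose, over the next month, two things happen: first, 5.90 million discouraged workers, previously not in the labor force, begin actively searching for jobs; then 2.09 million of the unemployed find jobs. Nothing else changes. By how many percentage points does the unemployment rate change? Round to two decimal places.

Initially, labor force = 178.67 + 8.42 = 187.09 million, so u = 8.42/187.09 = 4.50%.
After the first change, unemployed and labor force both rise by 5.90 → E = 178.67, U = 14.32, labor force = 192.99 million.
After the second change, unemployed falls and employed rises by 2.09; labor force unchanged → E = 180.76, U = 12.23, labor force = 192.99 million.
New unemployment rate = 12.23 / 192.99 = 6.34%.
Change = 6.34% − 4.50% = +1.84 percentage points.

The unemployment rate changes by +1.84 percentage points.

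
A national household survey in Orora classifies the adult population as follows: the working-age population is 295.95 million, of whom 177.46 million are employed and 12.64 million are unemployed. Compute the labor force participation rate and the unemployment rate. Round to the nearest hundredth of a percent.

Labor force = employed + unemployed = 177.46 + 12.64 = 190.10 million.
Unemployment rate = 12.64 / 190.10 = 6.65%.
Labor force participation rate = 190.10 / 295.95 = 64.23%.

Labor force participation rate ≈ 64.23%; unemployment rate ≈ 6.65%.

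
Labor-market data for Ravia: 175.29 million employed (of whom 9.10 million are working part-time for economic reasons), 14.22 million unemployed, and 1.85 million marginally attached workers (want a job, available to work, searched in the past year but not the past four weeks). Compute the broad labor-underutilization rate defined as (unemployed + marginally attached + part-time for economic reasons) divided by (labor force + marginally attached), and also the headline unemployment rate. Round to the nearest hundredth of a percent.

Broad underutilization rate ≈ 13.15%; headline unemployment rate ≈ 7.50%.

Labor force = 175.29 + 14.22 = 189.51 million.
Numerator = 14.22 + 1.85 + 9.10 = 25.17 million.
Denominator = 189.51 + 1.85 = 191.36 million.
Broad rate = 25.17 / 191.36 = 13.15%.
Headline unemployment rate = 14.22 / 189.51 = 7.50%.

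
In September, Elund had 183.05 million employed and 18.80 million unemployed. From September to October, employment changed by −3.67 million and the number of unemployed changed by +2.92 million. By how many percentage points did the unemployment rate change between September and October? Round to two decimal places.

The unemployment rate changed by +1.49 percentage points.

September: labor force = 183.05 + 18.80 = 201.85; u = 18.80/201.85 = 9.31%.
October: labor force = 179.38 + 21.72 = 201.10; u = 21.72/201.10 = 10.80%.
Change = 10.80% − 9.31% = +1.49 pp.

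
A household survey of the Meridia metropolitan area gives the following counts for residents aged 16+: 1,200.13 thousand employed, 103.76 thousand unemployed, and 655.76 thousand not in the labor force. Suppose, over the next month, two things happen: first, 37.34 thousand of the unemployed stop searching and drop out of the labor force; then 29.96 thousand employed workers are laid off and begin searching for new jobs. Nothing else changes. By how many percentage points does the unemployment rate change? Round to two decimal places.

The unemployment rate changes by −0.35 percentage points.

Initially, labor force = 1,200.13 + 103.76 = 1,303.89 thousand, so u = 103.76/1,303.89 = 7.96%.
After the first change, unemployed and labor force both fall by 37.34 → E = 1,200.13, U = 66.42, labor force = 1,266.55 thousand.
After the second change, employed falls and unemployed rises by 29.96; labor force unchanged → E = 1,170.17, U = 96.38, labor force = 1,266.55 thousand.
New unemployment rate = 96.38 / 1,266.55 = 7.61%.
Change = 7.61% − 7.96% = −0.35 percentage points.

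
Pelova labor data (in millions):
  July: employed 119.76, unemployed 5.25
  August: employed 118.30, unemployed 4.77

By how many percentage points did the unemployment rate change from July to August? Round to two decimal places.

The unemployment rate changed by −0.32 percentage points.

July: labor force = 119.76 + 5.25 = 125.01; u = 5.25/125.01 = 4.20%.
August: labor force = 118.30 + 4.77 = 123.07; u = 4.77/123.07 = 3.88%.
Change = 3.88% − 4.20% = −0.32 pp.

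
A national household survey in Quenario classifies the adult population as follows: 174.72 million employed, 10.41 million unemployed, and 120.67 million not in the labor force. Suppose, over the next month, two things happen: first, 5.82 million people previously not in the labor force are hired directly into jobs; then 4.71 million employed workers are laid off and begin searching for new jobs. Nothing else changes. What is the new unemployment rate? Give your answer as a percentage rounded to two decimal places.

Initially, labor force = 174.72 + 10.41 = 185.13 million, so u = 10.41/185.13 = 5.62%.
After the first change, employed and labor force both rise by 5.82; unemployed unchanged → E = 180.54, U = 10.41, labor force = 190.95 million.
After the second change, employed falls and unemployed rises by 4.71; labor force unchanged → E = 175.83, U = 15.12, labor force = 190.95 million.
New unemployment rate = 15.12 / 190.95 = 7.92%.

New unemployment rate ≈ 7.92%.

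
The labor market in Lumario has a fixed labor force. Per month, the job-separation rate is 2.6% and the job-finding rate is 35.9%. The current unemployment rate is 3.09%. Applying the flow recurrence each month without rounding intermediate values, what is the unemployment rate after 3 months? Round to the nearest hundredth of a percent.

Unemployment rate after three months ≈ 5.90%.

With a fixed labor force, u_{t+1} = u_t + s·(1−u_t) − f·u_t = u_t·(1−s−f) + s.
Here 1−s−f = 0.615 and s = 0.026.
u_1 = 0.030900 × 0.615 + 0.026 = 0.045004.
u_2 = 0.045004 × 0.615 + 0.026 = 0.053677.
u_3 = 0.053677 × 0.615 + 0.026 = 0.059011.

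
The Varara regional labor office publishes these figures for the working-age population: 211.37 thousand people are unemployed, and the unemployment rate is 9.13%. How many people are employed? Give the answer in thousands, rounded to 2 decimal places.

About 2,103.75 thousand are employed.

Labor force = U / u = 211.37 / 0.0913 ≈ 2,315.12 thousand.
Employed = labor force − unemployed = 2,315.12 − 211.37 = 2,103.75 thousand.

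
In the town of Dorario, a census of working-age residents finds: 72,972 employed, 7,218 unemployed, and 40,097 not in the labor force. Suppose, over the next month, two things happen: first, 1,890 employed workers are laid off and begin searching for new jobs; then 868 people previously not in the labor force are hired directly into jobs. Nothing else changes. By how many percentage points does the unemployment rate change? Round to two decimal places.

Initially, labor force = 72,972 + 7,218 = 80,190, so u = 7,218/80,190 = 9.00%.
After the first change, employed falls and unemployed rises by 1,890; labor force unchanged → E = 71,082, U = 9,108, labor force = 80,190.
After the second change, employed and labor force both rise by 868; unemployed unchanged → E = 71,950, U = 9,108, labor force = 81,058.
New unemployment rate = 9,108 / 81,058 = 11.24%.
Change = 11.24% − 9.00% = +2.24 percentage points.

The unemployment rate changes by +2.24 percentage points.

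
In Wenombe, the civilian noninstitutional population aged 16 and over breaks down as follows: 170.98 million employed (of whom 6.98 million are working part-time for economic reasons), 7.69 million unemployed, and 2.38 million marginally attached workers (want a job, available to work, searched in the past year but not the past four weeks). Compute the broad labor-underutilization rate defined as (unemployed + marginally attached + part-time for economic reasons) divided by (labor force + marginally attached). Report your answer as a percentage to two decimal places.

Labor force = 170.98 + 7.69 = 178.67 million.
Numerator = 7.69 + 2.38 + 6.98 = 17.05 million.
Denominator = 178.67 + 2.38 = 181.05 million.
Broad rate = 17.05 / 181.05 = 9.42%.

Broad underutilization rate ≈ 9.42%.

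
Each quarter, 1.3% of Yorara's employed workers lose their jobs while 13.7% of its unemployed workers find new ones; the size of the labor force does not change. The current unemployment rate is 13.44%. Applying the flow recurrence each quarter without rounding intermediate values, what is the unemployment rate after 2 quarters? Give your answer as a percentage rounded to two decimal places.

Unemployment rate after two quarters ≈ 12.12%.

With a fixed labor force, u_{t+1} = u_t + s·(1−u_t) − f·u_t = u_t·(1−s−f) + s.
Here 1−s−f = 0.850 and s = 0.013.
u_1 = 0.134400 × 0.850 + 0.013 = 0.127240.
u_2 = 0.127240 × 0.850 + 0.013 = 0.121154.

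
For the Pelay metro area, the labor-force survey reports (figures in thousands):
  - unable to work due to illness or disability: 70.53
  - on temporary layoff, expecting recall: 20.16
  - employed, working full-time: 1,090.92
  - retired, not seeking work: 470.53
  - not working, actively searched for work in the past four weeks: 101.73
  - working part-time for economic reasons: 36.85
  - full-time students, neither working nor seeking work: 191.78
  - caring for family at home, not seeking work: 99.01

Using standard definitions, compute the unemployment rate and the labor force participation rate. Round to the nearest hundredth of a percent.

Unemployment rate ≈ 9.75%; labor force participation rate ≈ 60.04%.

Employed = 1,090.92 + 36.85 = 1,127.77 thousand (anyone who worked, including part-time for economic reasons, counts as employed).
Unemployed = 20.16 + 101.73 = 121.89 thousand (jobless and actively searching, or on temporary layoff).
Labor force = 1,127.77 + 121.89 = 1,249.66 thousand.
Not in labor force = 70.53 + 470.53 + 191.78 + 99.01 = 831.85 thousand (those not working and not actively searching are outside the labor force).
Civilian working-age population = 1,249.66 + 831.85 = 2,081.51 thousand.
Unemployment rate = 121.89 / 1,249.66 = 9.75%.
Labor force participation rate = 1,249.66 / 2,081.51 = 60.04%.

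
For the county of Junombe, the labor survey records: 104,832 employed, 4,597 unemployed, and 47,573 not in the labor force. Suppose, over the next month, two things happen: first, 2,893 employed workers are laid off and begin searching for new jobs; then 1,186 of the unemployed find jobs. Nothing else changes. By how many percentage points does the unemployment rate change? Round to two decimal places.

The unemployment rate changes by +1.56 percentage points.

Initially, labor force = 104,832 + 4,597 = 109,429, so u = 4,597/109,429 = 4.20%.
After the first change, employed falls and unemployed rises by 2,893; labor force unchanged → E = 101,939, U = 7,490, labor force = 109,429.
After the second change, unemployed falls and employed rises by 1,186; labor force unchanged → E = 103,125, U = 6,304, labor force = 109,429.
New unemployment rate = 6,304 / 109,429 = 5.76%.
Change = 5.76% − 4.20% = +1.56 percentage points.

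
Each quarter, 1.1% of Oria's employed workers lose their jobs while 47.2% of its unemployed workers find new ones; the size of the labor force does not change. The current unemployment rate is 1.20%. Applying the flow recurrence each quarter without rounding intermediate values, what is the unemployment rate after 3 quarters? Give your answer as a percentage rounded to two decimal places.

Unemployment rate after three quarters ≈ 2.13%.

With a fixed labor force, u_{t+1} = u_t + s·(1−u_t) − f·u_t = u_t·(1−s−f) + s.
Here 1−s−f = 0.517 and s = 0.011.
u_1 = 0.012000 × 0.517 + 0.011 = 0.017204.
u_2 = 0.017204 × 0.517 + 0.011 = 0.019894.
u_3 = 0.019894 × 0.517 + 0.011 = 0.021285.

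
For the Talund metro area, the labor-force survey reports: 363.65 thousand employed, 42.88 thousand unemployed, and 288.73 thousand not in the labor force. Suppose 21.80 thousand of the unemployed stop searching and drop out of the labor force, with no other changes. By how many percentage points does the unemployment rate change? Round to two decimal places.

The unemployment rate changes by −5.07 percentage points.

Initially, labor force = 363.65 + 42.88 = 406.53 thousand, so u = 42.88/406.53 = 10.55%.
After the change, unemployed and labor force both fall by 21.80 → E = 363.65, U = 21.08, labor force = 384.73 thousand.
New unemployment rate = 21.08 / 384.73 = 5.48%.
Change = 5.48% − 10.55% = −5.07 percentage points.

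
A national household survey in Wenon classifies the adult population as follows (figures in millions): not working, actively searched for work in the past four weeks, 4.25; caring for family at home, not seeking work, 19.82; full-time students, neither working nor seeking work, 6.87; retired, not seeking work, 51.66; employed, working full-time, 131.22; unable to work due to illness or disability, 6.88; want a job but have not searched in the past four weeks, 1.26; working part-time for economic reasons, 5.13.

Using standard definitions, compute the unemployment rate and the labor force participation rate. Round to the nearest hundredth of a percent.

Employed = 131.22 + 5.13 = 136.35 million (anyone who worked, including part-time for economic reasons, counts as employed).
Unemployed = 4.25 million.
Labor force = 136.35 + 4.25 = 140.60 million.
Not in labor force = 19.82 + 6.87 + 51.66 + 6.88 + 1.26 = 86.49 million (those not working and not actively searching are outside the labor force — including those who want a job but have given up searching).
Civilian working-age population = 140.60 + 86.49 = 227.09 million.
Unemployment rate = 4.25 / 140.60 = 3.02%.
Labor force participation rate = 140.60 / 227.09 = 61.91%.

Unemployment rate ≈ 3.02%; labor force participation rate ≈ 61.91%.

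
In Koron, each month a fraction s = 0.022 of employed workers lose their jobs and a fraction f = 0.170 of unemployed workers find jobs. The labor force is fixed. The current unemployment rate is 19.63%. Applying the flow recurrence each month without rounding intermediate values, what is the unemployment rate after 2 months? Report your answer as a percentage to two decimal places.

Unemployment rate after two months ≈ 16.79%.

With a fixed labor force, u_{t+1} = u_t + s·(1−u_t) − f·u_t = u_t·(1−s−f) + s.
Here 1−s−f = 0.808 and s = 0.022.
u_1 = 0.196300 × 0.808 + 0.022 = 0.180610.
u_2 = 0.180610 × 0.808 + 0.022 = 0.167933.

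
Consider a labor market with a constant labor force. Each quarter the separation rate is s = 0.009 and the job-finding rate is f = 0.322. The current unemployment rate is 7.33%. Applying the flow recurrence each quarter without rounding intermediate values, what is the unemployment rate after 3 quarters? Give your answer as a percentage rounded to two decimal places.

Unemployment rate after three quarters ≈ 4.10%.

With a fixed labor force, u_{t+1} = u_t + s·(1−u_t) − f·u_t = u_t·(1−s−f) + s.
Here 1−s−f = 0.669 and s = 0.009.
u_1 = 0.073300 × 0.669 + 0.009 = 0.058038.
u_2 = 0.058038 × 0.669 + 0.009 = 0.047827.
u_3 = 0.047827 × 0.669 + 0.009 = 0.040996.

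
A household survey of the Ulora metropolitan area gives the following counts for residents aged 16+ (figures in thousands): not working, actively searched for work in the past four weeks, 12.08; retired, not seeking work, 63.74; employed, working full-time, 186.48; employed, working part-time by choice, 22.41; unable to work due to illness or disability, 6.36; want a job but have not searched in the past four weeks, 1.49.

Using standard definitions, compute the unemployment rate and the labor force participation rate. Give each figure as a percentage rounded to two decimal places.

Unemployment rate ≈ 5.47%; labor force participation rate ≈ 75.53%.

Employed = 186.48 + 22.41 = 208.89 thousand.
Unemployed = 12.08 thousand.
Labor force = 208.89 + 12.08 = 220.97 thousand.
Not in labor force = 63.74 + 6.36 + 1.49 = 71.59 thousand (those not working and not actively searching are outside the labor force — including those who want a job but have given up searching).
Civilian working-age population = 220.97 + 71.59 = 292.56 thousand.
Unemployment rate = 12.08 / 220.97 = 5.47%.
Labor force participation rate = 220.97 / 292.56 = 75.53%.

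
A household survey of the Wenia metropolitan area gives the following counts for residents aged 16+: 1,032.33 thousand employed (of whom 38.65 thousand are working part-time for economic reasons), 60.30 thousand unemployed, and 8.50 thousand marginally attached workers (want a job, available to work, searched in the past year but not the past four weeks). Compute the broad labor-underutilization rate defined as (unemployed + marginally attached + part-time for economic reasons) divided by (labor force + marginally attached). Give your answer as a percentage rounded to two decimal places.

Broad underutilization rate ≈ 9.76%.

Labor force = 1,032.33 + 60.30 = 1,092.63 thousand.
Numerator = 60.30 + 8.50 + 38.65 = 107.45 thousand.
Denominator = 1,092.63 + 8.50 = 1,101.13 thousand.
Broad rate = 107.45 / 1,101.13 = 9.76%.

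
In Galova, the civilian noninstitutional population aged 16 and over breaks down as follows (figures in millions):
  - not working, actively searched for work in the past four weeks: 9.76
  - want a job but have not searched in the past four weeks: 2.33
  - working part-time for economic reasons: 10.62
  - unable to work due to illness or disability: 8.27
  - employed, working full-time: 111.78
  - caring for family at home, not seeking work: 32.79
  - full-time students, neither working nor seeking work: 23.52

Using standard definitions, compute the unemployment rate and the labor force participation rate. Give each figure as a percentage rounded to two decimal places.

Employed = 10.62 + 111.78 = 122.40 million (anyone who worked, including part-time for economic reasons, counts as employed).
Unemployed = 9.76 million.
Labor force = 122.40 + 9.76 = 132.16 million.
Not in labor force = 2.33 + 8.27 + 32.79 + 23.52 = 66.91 million (those not working and not actively searching are outside the labor force — including those who want a job but have given up searching).
Civilian working-age population = 132.16 + 66.91 = 199.07 million.
Unemployment rate = 9.76 / 132.16 = 7.38%.
Labor force participation rate = 132.16 / 199.07 = 66.39%.

Unemployment rate ≈ 7.38%; labor force participation rate ≈ 66.39%.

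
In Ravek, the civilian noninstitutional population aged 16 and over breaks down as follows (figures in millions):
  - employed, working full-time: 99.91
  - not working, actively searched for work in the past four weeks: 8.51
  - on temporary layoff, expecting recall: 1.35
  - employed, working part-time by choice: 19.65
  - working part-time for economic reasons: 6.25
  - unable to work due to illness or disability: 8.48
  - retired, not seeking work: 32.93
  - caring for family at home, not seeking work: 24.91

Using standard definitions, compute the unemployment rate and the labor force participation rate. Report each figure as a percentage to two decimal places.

Unemployment rate ≈ 7.27%; labor force participation rate ≈ 67.17%.

Employed = 99.91 + 19.65 + 6.25 = 125.81 million (anyone who worked, including part-time for economic reasons, counts as employed).
Unemployed = 8.51 + 1.35 = 9.86 million (jobless and actively searching, or on temporary layoff).
Labor force = 125.81 + 9.86 = 135.67 million.
Not in labor force = 8.48 + 32.93 + 24.91 = 66.32 million (those not working and not actively searching are outside the labor force).
Civilian working-age population = 135.67 + 66.32 = 201.99 million.
Unemployment rate = 9.86 / 135.67 = 7.27%.
Labor force participation rate = 135.67 / 201.99 = 67.17%.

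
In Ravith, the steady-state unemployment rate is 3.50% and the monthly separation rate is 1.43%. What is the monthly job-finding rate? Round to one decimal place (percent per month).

Job-finding rate ≈ 39.4% per month.

From u* = s/(s+f): f = s·(1−u)/u.
f = 1.43 × (1 − 0.0350) / 0.0350 = 1.3799 / 0.0350 ≈ 39.4% per month.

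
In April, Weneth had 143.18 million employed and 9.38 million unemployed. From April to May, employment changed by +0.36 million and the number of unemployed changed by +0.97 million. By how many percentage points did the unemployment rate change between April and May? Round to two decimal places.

April: labor force = 143.18 + 9.38 = 152.56; u = 9.38/152.56 = 6.15%.
May: labor force = 143.54 + 10.35 = 153.89; u = 10.35/153.89 = 6.73%.
Change = 6.73% − 6.15% = +0.58 pp.

The unemployment rate changed by +0.58 percentage points.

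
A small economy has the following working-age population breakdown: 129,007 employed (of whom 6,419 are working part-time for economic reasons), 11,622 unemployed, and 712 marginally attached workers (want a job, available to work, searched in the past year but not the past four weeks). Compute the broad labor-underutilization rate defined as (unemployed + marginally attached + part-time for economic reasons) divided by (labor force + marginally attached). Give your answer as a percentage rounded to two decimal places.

Labor force = 129,007 + 11,622 = 140,629.
Numerator = 11,622 + 712 + 6,419 = 18,753.
Denominator = 140,629 + 712 = 141,341.
Broad rate = 18,753 / 141,341 = 13.27%.

Broad underutilization rate ≈ 13.27%.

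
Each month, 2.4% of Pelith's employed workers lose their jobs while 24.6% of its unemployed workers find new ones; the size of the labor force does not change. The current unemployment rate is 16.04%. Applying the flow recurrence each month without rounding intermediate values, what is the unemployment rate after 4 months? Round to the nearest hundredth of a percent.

With a fixed labor force, u_{t+1} = u_t + s·(1−u_t) − f·u_t = u_t·(1−s−f) + s.
Here 1−s−f = 0.730 and s = 0.024.
u_1 = 0.160400 × 0.730 + 0.024 = 0.141092.
u_2 = 0.141092 × 0.730 + 0.024 = 0.126997.
u_3 = 0.126997 × 0.730 + 0.024 = 0.116708.
u_4 = 0.116708 × 0.730 + 0.024 = 0.109197.

Unemployment rate after four months ≈ 10.92%.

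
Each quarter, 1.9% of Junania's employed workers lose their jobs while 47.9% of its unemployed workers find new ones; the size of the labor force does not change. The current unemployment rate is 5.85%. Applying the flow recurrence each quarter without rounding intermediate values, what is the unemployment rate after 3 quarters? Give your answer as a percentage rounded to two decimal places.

Unemployment rate after three quarters ≈ 4.07%.

With a fixed labor force, u_{t+1} = u_t + s·(1−u_t) − f·u_t = u_t·(1−s−f) + s.
Here 1−s−f = 0.502 and s = 0.019.
u_1 = 0.058500 × 0.502 + 0.019 = 0.048367.
u_2 = 0.048367 × 0.502 + 0.019 = 0.043280.
u_3 = 0.043280 × 0.502 + 0.019 = 0.040727.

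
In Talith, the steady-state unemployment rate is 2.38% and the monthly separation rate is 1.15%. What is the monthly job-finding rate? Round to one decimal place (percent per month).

From u* = s/(s+f): f = s·(1−u)/u.
f = 1.15 × (1 − 0.0238) / 0.0238 = 1.1226 / 0.0238 ≈ 47.2% per month.

Job-finding rate ≈ 47.2% per month.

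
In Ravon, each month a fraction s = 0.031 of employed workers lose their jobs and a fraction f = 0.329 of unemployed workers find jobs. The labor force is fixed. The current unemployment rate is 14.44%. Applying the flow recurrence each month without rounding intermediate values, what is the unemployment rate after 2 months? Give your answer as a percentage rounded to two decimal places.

Unemployment rate after two months ≈ 11.00%.

With a fixed labor force, u_{t+1} = u_t + s·(1−u_t) − f·u_t = u_t·(1−s−f) + s.
Here 1−s−f = 0.640 and s = 0.031.
u_1 = 0.144400 × 0.640 + 0.031 = 0.123416.
u_2 = 0.123416 × 0.640 + 0.031 = 0.109986.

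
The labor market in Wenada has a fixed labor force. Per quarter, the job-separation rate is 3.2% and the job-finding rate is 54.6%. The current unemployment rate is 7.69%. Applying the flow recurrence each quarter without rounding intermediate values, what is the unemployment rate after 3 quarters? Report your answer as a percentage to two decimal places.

With a fixed labor force, u_{t+1} = u_t + s·(1−u_t) − f·u_t = u_t·(1−s−f) + s.
Here 1−s−f = 0.422 and s = 0.032.
u_1 = 0.076900 × 0.422 + 0.032 = 0.064452.
u_2 = 0.064452 × 0.422 + 0.032 = 0.059199.
u_3 = 0.059199 × 0.422 + 0.032 = 0.056982.

Unemployment rate after three quarters ≈ 5.70%.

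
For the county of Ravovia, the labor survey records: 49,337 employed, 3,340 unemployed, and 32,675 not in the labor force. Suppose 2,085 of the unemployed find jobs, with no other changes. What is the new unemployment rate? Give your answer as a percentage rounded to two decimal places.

New unemployment rate ≈ 2.38%.

Initially, labor force = 49,337 + 3,340 = 52,677, so u = 3,340/52,677 = 6.34%.
After the change, unemployed falls and employed rises by 2,085; labor force unchanged → E = 51,422, U = 1,255, labor force = 52,677.
New unemployment rate = 1,255 / 52,677 = 2.38%.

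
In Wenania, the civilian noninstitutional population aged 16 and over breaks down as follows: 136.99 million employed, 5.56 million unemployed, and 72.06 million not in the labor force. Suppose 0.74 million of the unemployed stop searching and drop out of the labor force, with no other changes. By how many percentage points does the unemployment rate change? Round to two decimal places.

The unemployment rate changes by −0.50 percentage points.

Initially, labor force = 136.99 + 5.56 = 142.55 million, so u = 5.56/142.55 = 3.90%.
After the change, unemployed and labor force both fall by 0.74 → E = 136.99, U = 4.82, labor force = 141.81 million.
New unemployment rate = 4.82 / 141.81 = 3.40%.
Change = 3.40% − 3.90% = −0.50 percentage points.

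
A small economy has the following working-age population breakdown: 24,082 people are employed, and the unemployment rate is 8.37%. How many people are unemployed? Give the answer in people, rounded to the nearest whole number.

Let U be the number unemployed. The labor force is E + U, and U/(E+U) = 0.0837.
So U = 0.0837 × 24,082 / (1 − 0.0837) = 2015.66 / 0.9163 ≈ 2,200.

About 2,200 are unemployed.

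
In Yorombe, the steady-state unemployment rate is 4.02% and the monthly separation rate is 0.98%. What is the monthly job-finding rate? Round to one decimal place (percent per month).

Job-finding rate ≈ 23.4% per month.

From u* = s/(s+f): f = s·(1−u)/u.
f = 0.98 × (1 − 0.0402) / 0.0402 = 0.9406 / 0.0402 ≈ 23.4% per month.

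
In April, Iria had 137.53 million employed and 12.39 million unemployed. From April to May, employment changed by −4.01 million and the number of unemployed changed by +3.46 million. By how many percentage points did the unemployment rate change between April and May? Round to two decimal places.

April: labor force = 137.53 + 12.39 = 149.92; u = 12.39/149.92 = 8.26%.
May: labor force = 133.52 + 15.85 = 149.37; u = 15.85/149.37 = 10.61%.
Change = 10.61% − 8.26% = +2.35 pp.

The unemployment rate changed by +2.35 percentage points.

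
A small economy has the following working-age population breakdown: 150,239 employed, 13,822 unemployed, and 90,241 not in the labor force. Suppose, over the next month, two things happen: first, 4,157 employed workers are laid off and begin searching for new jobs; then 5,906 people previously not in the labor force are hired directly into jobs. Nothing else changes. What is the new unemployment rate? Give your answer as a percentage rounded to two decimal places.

Initially, labor force = 150,239 + 13,822 = 164,061, so u = 13,822/164,061 = 8.42%.
After the first change, employed falls and unemployed rises by 4,157; labor force unchanged → E = 146,082, U = 17,979, labor force = 164,061.
After the second change, employed and labor force both rise by 5,906; unemployed unchanged → E = 151,988, U = 17,979, labor force = 169,967.
New unemployment rate = 17,979 / 169,967 = 10.58%.

New unemployment rate ≈ 10.58%.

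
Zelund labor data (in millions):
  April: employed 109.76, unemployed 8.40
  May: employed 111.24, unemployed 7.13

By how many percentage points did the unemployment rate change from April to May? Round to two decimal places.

The unemployment rate changed by −1.09 percentage points.

April: labor force = 109.76 + 8.40 = 118.16; u = 8.40/118.16 = 7.11%.
May: labor force = 111.24 + 7.13 = 118.37; u = 7.13/118.37 = 6.02%.
Change = 6.02% − 7.11% = −1.09 pp.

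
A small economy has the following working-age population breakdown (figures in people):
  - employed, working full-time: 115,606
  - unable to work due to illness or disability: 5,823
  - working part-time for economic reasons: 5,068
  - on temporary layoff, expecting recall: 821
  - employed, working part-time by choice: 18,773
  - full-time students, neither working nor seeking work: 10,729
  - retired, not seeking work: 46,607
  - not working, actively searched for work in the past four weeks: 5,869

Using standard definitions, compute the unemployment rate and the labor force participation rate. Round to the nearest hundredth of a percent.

Unemployment rate ≈ 4.58%; labor force participation rate ≈ 69.82%.

Employed = 115,606 + 5,068 + 18,773 = 139,447 (anyone who worked, including part-time for economic reasons, counts as employed).
Unemployed = 821 + 5,869 = 6,690 (jobless and actively searching, or on temporary layoff).
Labor force = 139,447 + 6,690 = 146,137.
Not in labor force = 5,823 + 10,729 + 46,607 = 63,159 (those not working and not actively searching are outside the labor force).
Civilian working-age population = 146,137 + 63,159 = 209,296.
Unemployment rate = 6,690 / 146,137 = 4.58%.
Labor force participation rate = 146,137 / 209,296 = 69.82%.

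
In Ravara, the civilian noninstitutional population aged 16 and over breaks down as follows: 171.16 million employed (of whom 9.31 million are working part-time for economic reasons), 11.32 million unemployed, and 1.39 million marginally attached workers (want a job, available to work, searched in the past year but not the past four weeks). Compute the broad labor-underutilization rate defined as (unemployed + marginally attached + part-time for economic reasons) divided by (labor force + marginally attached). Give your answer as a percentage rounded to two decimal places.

Labor force = 171.16 + 11.32 = 182.48 million.
Numerator = 11.32 + 1.39 + 9.31 = 22.02 million.
Denominator = 182.48 + 1.39 = 183.87 million.
Broad rate = 22.02 / 183.87 = 11.98%.

Broad underutilization rate ≈ 11.98%.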